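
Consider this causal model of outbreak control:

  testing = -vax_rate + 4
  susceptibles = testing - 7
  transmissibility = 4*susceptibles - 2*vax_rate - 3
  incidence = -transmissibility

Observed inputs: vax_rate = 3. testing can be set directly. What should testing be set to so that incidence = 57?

testing = -5

Intervening on testing fixes its value directly, overriding its dependence on vax_rate.
Substituting into the transmissibility equation gives transmissibility = 4*testing - 37.
Substituting into the incidence equation gives incidence = -4*testing + 37.
Solve -4*testing + 37 = 57: testing = (57 - 37) / -4 = -5.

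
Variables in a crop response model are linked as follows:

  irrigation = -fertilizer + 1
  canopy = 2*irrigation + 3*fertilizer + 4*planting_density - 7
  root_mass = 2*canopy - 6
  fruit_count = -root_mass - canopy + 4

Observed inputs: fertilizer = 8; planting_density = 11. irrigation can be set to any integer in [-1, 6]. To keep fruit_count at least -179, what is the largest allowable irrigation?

irrigation = 1

Intervening on irrigation fixes its value directly, overriding its dependence on fertilizer.
Substituting into the canopy equation gives canopy = 2*irrigation + 61.
So root_mass = 4*irrigation + 116.
Substituting into the fruit_count equation gives fruit_count = -6*irrigation - 173.
Require -6*irrigation - 173 ≥ -179, so irrigation ≤ 1.
The largest integer in [-1, 6] satisfying this is 1.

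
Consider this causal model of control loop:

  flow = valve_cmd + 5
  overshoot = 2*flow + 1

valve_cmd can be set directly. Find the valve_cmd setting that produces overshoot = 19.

Substituting into the overshoot equation gives overshoot = 2*valve_cmd + 11.
Solve 2*valve_cmd + 11 = 19: valve_cmd = (19 - 11) / 2 = 4.

valve_cmd = 4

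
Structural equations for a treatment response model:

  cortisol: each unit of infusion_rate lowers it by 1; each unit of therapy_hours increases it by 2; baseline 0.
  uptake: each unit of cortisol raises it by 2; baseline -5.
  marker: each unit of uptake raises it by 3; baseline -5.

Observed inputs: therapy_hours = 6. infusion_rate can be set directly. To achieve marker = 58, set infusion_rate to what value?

infusion_rate = -1

Substituting into the cortisol equation gives cortisol = -infusion_rate + 12.
So uptake = -2*infusion_rate + 19.
Substituting into the marker equation gives marker = -6*infusion_rate + 52.
Solve -6*infusion_rate + 52 = 58: infusion_rate = (58 - 52) / -6 = -1.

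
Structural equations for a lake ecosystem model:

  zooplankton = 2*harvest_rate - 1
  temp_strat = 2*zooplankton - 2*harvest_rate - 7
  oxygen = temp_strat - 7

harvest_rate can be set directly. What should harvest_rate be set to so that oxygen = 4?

harvest_rate = 10

Substituting into the temp_strat equation gives temp_strat = 2*harvest_rate - 9.
Substituting into the oxygen equation gives oxygen = 2*harvest_rate - 16.
Solve 2*harvest_rate - 16 = 4: harvest_rate = (4 + 16) / 2 = 10.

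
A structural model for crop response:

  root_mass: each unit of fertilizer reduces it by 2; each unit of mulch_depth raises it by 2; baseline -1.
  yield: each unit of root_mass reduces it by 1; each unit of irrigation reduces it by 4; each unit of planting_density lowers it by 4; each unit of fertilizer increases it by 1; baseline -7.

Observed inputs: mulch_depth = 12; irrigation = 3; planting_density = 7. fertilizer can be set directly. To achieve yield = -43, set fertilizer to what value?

Substituting into the root_mass equation gives root_mass = -2*fertilizer + 23.
Substituting into the yield equation gives yield = 3*fertilizer - 70.
Solve 3*fertilizer - 70 = -43: fertilizer = (-43 + 70) / 3 = 9.

fertilizer = 9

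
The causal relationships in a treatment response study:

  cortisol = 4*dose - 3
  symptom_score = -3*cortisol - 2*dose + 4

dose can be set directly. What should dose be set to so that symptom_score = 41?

dose = -2

Substituting into the symptom_score equation gives symptom_score = -14*dose + 13.
Solve -14*dose + 13 = 41: dose = (41 - 13) / -14 = -2.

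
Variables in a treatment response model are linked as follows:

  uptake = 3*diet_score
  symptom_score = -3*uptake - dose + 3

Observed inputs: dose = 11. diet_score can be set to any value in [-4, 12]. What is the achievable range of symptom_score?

-116 to 28

Substituting into the symptom_score equation gives symptom_score = -9*diet_score - 8.
Linear in diet_score, so extremes are at the endpoints: diet_score = -4 gives symptom_score = 28; diet_score = 12 gives symptom_score = -116.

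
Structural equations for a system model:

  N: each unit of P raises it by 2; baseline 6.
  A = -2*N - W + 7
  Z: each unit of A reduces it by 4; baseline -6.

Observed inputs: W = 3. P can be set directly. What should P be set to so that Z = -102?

P = -8

Substituting into the A equation gives A = -4*P - 8.
This gives Z = 16*P + 26.
Solve 16*P + 26 = -102: P = (-102 - 26) / 16 = -8.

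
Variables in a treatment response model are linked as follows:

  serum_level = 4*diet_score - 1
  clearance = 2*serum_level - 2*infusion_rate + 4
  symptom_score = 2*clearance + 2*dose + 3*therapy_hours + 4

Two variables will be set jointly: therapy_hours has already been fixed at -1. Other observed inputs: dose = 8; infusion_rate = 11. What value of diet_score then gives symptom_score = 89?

With therapy_hours held at -1:
Substituting into the clearance equation gives clearance = 8*diet_score - 20.
symptom_score becomes 16*diet_score - 23.
Solve 16*diet_score - 23 = 89: diet_score = (89 + 23) / 16 = 7.

diet_score = 7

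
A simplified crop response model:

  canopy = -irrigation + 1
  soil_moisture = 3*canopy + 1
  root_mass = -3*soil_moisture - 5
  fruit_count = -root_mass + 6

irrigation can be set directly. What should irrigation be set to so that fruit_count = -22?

irrigation = 5

Substituting into the soil_moisture equation gives soil_moisture = -3*irrigation + 4.
Substituting into the root_mass equation gives root_mass = 9*irrigation - 17.
This gives fruit_count = -9*irrigation + 23.
Solve -9*irrigation + 23 = -22: irrigation = (-22 - 23) / -9 = 5.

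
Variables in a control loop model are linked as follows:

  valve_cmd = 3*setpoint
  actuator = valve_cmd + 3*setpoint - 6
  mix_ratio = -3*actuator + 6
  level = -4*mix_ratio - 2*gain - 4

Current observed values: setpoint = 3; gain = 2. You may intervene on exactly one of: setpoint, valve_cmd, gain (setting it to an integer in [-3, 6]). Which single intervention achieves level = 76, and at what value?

Intervening on setpoint: level = 72*setpoint - 104. Reaching 76 requires setpoint = 5/2, not an integer.
Intervening on valve_cmd: with other inputs at their observed values, level = 12*valve_cmd + 4. Solving for 76 gives valve_cmd = 6, within [-3, 6].
Intervening on gain: level = -2*gain + 116. Reaching 76 requires gain = 20, outside [-3, 6].

set valve_cmd = 6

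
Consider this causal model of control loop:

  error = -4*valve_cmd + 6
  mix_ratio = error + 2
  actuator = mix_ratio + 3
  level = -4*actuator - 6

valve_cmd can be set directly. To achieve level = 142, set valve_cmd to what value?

Substituting into the mix_ratio equation gives mix_ratio = -4*valve_cmd + 8.
Substituting into the actuator equation gives actuator = -4*valve_cmd + 11.
Substituting into the level equation gives level = 16*valve_cmd - 50.
Solve 16*valve_cmd - 50 = 142: valve_cmd = (142 + 50) / 16 = 12.

valve_cmd = 12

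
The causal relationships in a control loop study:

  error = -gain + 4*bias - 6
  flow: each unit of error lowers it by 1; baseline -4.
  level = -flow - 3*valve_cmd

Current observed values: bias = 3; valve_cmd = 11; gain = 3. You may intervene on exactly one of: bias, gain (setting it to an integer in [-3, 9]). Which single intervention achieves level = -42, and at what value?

Intervening on bias: with other inputs at their observed values, level = 4*bias - 38. Solving for -42 gives bias = -1, within [-3, 9].
Intervening on gain: level = -gain - 23. Reaching -42 requires gain = 19, outside [-3, 9].

set bias = -1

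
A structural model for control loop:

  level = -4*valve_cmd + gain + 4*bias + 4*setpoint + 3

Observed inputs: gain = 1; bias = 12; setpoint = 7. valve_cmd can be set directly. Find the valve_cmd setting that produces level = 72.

Substituting into the level equation gives level = -4*valve_cmd + 80.
Solve -4*valve_cmd + 80 = 72: valve_cmd = (72 - 80) / -4 = 2.

valve_cmd = 2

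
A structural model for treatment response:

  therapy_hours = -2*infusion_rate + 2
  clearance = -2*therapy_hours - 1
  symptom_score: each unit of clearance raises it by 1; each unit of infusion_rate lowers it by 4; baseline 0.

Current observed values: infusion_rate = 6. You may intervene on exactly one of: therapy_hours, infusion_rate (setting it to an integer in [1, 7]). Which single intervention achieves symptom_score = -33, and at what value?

Intervening on therapy_hours: with other inputs at their observed values, symptom_score = -2*therapy_hours - 25. Solving for -33 gives therapy_hours = 4, within [1, 7].
Intervening on infusion_rate: the paths from infusion_rate to symptom_score cancel (net effect zero), leaving symptom_score = -5; -33 is unreachable this way.

set therapy_hours = 4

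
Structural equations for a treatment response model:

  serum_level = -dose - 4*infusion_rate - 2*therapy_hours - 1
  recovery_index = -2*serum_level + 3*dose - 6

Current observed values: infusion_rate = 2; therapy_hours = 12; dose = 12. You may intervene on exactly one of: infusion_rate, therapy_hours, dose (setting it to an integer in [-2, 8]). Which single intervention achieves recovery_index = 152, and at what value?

Intervening on infusion_rate: with other inputs at their observed values, recovery_index = 8*infusion_rate + 104. Solving for 152 gives infusion_rate = 6, within [-2, 8].
Intervening on therapy_hours: recovery_index = 4*therapy_hours + 72. Reaching 152 requires therapy_hours = 20, outside [-2, 8].
Intervening on dose: recovery_index = 5*dose + 60. Reaching 152 requires dose = 92/5, not an integer.

set infusion_rate = 6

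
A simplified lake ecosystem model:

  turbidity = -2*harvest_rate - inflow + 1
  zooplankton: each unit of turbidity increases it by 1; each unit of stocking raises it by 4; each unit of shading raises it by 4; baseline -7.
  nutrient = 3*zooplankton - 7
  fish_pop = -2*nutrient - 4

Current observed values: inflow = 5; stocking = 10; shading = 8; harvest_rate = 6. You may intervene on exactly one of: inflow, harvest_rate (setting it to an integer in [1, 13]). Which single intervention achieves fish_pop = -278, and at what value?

set inflow = 6

Intervening on inflow: with other inputs at their observed values, fish_pop = 6*inflow - 314. Solving for -278 gives inflow = 6, within [1, 13].
Intervening on harvest_rate: fish_pop = 12*harvest_rate - 356. Reaching -278 requires harvest_rate = 13/2, not an integer.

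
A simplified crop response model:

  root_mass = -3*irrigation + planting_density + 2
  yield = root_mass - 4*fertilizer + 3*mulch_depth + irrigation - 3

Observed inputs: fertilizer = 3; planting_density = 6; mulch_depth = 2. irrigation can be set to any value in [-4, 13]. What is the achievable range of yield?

-27 to 7

Substituting into the root_mass equation gives root_mass = -3*irrigation + 8.
Substituting into the yield equation gives yield = -2*irrigation - 1.
Linear in irrigation, so extremes are at the endpoints: irrigation = -4 gives yield = 7; irrigation = 13 gives yield = -27.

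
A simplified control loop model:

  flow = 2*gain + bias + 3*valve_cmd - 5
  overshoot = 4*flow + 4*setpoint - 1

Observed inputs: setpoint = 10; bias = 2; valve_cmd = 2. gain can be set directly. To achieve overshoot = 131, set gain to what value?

Substituting into the flow equation gives flow = 2*gain + 3.
This gives overshoot = 8*gain + 51.
Solve 8*gain + 51 = 131: gain = (131 - 51) / 8 = 10.

gain = 10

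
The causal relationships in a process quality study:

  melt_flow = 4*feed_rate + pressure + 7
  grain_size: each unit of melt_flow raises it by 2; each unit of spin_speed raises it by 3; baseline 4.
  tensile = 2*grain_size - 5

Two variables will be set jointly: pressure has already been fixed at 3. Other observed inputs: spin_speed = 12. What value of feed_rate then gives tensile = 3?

feed_rate = -7

With pressure held at 3:
Substituting into the melt_flow equation gives melt_flow = 4*feed_rate + 10.
grain_size becomes 8*feed_rate + 60.
This gives tensile = 16*feed_rate + 115.
Solve 16*feed_rate + 115 = 3: feed_rate = (3 - 115) / 16 = -7.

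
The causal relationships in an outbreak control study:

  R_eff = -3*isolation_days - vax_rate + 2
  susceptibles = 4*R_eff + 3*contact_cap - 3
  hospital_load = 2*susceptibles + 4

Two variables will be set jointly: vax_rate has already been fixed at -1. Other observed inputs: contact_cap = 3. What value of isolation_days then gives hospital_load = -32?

isolation_days = 3

With vax_rate held at -1:
Substituting into the R_eff equation gives R_eff = -3*isolation_days + 3.
Substituting into the susceptibles equation gives susceptibles = -12*isolation_days + 18.
This gives hospital_load = -24*isolation_days + 40.
Solve -24*isolation_days + 40 = -32: isolation_days = (-32 - 40) / -24 = 3.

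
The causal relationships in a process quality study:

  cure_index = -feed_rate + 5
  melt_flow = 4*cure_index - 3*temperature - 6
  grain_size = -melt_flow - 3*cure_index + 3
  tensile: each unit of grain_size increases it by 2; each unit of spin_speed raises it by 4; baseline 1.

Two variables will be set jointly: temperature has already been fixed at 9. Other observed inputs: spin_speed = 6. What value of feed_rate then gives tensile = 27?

With temperature held at 9:
Substituting into the melt_flow equation gives melt_flow = -4*feed_rate - 13.
So grain_size = 7*feed_rate + 1.
So tensile = 14*feed_rate + 27.
Solve 14*feed_rate + 27 = 27: feed_rate = (27 - 27) / 14 = 0.

feed_rate = 0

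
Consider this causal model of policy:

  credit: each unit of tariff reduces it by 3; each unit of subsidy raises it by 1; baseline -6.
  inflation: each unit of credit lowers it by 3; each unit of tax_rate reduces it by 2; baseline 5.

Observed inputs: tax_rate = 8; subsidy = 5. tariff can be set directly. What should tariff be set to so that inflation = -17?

tariff = -1

Substituting into the credit equation gives credit = -3*tariff - 1.
Substituting into the inflation equation gives inflation = 9*tariff - 8.
Solve 9*tariff - 8 = -17: tariff = (-17 + 8) / 9 = -1.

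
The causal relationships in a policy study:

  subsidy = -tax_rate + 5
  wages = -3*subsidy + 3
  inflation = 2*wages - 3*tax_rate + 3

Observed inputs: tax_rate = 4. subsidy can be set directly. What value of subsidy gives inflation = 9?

Intervening on subsidy fixes its value directly, overriding its dependence on tax_rate.
Substituting into the inflation equation gives inflation = -6*subsidy - 3.
Solve -6*subsidy - 3 = 9: subsidy = (9 + 3) / -6 = -2.

subsidy = -2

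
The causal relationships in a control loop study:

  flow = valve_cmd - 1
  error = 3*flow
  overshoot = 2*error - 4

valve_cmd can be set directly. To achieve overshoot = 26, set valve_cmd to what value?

Substituting into the error equation gives error = 3*valve_cmd - 3.
Substituting into the overshoot equation gives overshoot = 6*valve_cmd - 10.
Solve 6*valve_cmd - 10 = 26: valve_cmd = (26 + 10) / 6 = 6.

valve_cmd = 6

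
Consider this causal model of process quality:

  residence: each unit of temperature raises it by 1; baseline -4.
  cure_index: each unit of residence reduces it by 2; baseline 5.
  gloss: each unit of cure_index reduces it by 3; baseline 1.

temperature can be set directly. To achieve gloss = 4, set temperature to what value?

Substituting into the cure_index equation gives cure_index = -2*temperature + 13.
This gives gloss = 6*temperature - 38.
Solve 6*temperature - 38 = 4: temperature = (4 + 38) / 6 = 7.

temperature = 7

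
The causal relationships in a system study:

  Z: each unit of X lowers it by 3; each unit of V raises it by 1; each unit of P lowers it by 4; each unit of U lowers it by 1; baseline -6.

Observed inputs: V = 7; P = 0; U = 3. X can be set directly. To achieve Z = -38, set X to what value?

X = 12

Substituting into the Z equation gives Z = -3*X - 2.
Solve -3*X - 2 = -38: X = (-38 + 2) / -3 = 12.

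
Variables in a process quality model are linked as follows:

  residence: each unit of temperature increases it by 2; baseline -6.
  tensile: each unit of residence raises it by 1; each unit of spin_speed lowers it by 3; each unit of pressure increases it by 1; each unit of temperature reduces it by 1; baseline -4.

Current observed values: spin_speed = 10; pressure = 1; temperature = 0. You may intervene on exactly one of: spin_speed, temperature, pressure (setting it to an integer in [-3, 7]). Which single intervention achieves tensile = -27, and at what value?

set spin_speed = 6

Intervening on spin_speed: with other inputs at their observed values, tensile = -3*spin_speed - 9. Solving for -27 gives spin_speed = 6, within [-3, 7].
Intervening on temperature: tensile = temperature - 39. Reaching -27 requires temperature = 12, outside [-3, 7].
Intervening on pressure: tensile = pressure - 40. Reaching -27 requires pressure = 13, outside [-3, 7].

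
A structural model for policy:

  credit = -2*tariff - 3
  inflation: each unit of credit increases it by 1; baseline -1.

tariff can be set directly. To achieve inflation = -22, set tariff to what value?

tariff = 9

Substituting into the inflation equation gives inflation = -2*tariff - 4.
Solve -2*tariff - 4 = -22: tariff = (-22 + 4) / -2 = 9.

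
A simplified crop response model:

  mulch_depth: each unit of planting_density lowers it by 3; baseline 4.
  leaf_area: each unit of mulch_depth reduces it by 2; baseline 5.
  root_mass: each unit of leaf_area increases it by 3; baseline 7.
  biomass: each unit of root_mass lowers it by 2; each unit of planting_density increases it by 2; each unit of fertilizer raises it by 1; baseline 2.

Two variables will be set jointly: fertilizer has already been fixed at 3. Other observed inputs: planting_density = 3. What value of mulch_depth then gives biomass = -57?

With fertilizer held at 3:
Intervening on mulch_depth fixes its value directly, overriding its dependence on planting_density.
Substituting into the root_mass equation gives root_mass = -6*mulch_depth + 22.
This gives biomass = 12*mulch_depth - 33.
Solve 12*mulch_depth - 33 = -57: mulch_depth = (-57 + 33) / 12 = -2.

mulch_depth = -2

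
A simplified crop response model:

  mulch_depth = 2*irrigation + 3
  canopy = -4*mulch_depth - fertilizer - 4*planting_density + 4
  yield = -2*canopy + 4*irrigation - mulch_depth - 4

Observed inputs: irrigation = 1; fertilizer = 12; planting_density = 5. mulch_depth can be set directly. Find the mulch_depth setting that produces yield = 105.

mulch_depth = 7

Intervening on mulch_depth fixes its value directly, overriding its dependence on irrigation.
Substituting into the canopy equation gives canopy = -4*mulch_depth - 28.
So yield = 7*mulch_depth + 56.
Solve 7*mulch_depth + 56 = 105: mulch_depth = (105 - 56) / 7 = 7.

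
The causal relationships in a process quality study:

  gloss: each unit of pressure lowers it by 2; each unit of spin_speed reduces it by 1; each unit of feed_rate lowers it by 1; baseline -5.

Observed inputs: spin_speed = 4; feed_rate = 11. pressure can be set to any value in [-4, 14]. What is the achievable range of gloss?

Substituting into the gloss equation gives gloss = -2*pressure - 20.
Linear in pressure, so extremes are at the endpoints: pressure = -4 gives gloss = -12; pressure = 14 gives gloss = -48.

-48 to -12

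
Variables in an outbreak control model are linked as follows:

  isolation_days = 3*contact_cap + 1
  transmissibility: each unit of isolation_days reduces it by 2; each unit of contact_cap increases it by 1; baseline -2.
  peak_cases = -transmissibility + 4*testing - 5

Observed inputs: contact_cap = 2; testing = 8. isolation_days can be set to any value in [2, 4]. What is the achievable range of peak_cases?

31 to 35

Intervening on isolation_days fixes its value directly, overriding its dependence on contact_cap.
Substituting into the transmissibility equation gives transmissibility = -2*isolation_days.
This gives peak_cases = 2*isolation_days + 27.
Linear in isolation_days, so extremes are at the endpoints: isolation_days = 2 gives peak_cases = 31; isolation_days = 4 gives peak_cases = 35.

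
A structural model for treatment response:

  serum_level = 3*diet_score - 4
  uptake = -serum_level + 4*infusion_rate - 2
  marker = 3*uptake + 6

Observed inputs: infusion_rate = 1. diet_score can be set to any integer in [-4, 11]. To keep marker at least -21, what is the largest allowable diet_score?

diet_score = 5

Substituting into the uptake equation gives uptake = -3*diet_score + 6.
So marker = -9*diet_score + 24.
Require -9*diet_score + 24 ≥ -21, so diet_score ≤ 5.
The largest integer in [-4, 11] satisfying this is 5.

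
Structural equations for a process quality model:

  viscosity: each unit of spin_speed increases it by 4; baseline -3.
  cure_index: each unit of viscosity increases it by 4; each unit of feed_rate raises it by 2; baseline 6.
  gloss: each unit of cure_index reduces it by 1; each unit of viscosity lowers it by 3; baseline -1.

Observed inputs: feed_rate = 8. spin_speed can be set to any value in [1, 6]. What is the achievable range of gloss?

Substituting into the cure_index equation gives cure_index = 16*spin_speed + 10.
Substituting into the gloss equation gives gloss = -28*spin_speed - 2.
Linear in spin_speed, so extremes are at the endpoints: spin_speed = 1 gives gloss = -30; spin_speed = 6 gives gloss = -170.

-170 to -30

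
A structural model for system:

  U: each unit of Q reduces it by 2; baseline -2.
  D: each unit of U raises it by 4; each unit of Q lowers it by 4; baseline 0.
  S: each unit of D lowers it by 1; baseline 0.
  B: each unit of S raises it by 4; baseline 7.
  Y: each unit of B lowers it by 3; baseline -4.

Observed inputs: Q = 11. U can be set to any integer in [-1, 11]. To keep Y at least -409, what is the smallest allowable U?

U = 3

Intervening on U fixes its value directly, overriding its dependence on Q.
Substituting into the D equation gives D = 4*U - 44.
Substituting into the S equation gives S = -4*U + 44.
B becomes -16*U + 183.
This gives Y = 48*U - 553.
Require 48*U - 553 ≥ -409, so U ≥ 3.
The smallest integer in [-1, 11] satisfying this is 3.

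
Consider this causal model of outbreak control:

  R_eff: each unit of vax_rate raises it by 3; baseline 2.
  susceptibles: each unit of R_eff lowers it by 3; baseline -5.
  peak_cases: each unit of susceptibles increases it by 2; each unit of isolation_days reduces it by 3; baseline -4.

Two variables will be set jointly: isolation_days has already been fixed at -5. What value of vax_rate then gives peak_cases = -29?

With isolation_days held at -5:
Substituting into the susceptibles equation gives susceptibles = -9*vax_rate - 11.
This gives peak_cases = -18*vax_rate - 11.
Solve -18*vax_rate - 11 = -29: vax_rate = (-29 + 11) / -18 = 1.

vax_rate = 1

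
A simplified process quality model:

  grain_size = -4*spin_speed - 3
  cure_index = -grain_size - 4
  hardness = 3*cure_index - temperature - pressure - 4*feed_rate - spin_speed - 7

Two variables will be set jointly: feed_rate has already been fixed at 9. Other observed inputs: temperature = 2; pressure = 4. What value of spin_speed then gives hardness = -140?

spin_speed = -8

With feed_rate held at 9:
Substituting into the cure_index equation gives cure_index = 4*spin_speed - 1.
Substituting into the hardness equation gives hardness = 11*spin_speed - 52.
Solve 11*spin_speed - 52 = -140: spin_speed = (-140 + 52) / 11 = -8.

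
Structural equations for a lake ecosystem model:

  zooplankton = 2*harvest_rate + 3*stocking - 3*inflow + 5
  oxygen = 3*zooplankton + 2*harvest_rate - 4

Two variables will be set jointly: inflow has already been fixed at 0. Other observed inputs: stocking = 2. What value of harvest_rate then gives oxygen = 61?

harvest_rate = 4

With inflow held at 0:
Substituting into the zooplankton equation gives zooplankton = 2*harvest_rate + 11.
Substituting into the oxygen equation gives oxygen = 8*harvest_rate + 29.
Solve 8*harvest_rate + 29 = 61: harvest_rate = (61 - 29) / 8 = 4.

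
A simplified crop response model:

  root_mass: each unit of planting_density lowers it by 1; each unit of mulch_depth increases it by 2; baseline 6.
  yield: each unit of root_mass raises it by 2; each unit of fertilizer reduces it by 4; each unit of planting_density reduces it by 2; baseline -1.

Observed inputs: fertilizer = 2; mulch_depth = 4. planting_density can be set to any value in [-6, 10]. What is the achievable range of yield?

-21 to 43

Substituting into the root_mass equation gives root_mass = -planting_density + 14.
Substituting into the yield equation gives yield = -4*planting_density + 19.
Linear in planting_density, so extremes are at the endpoints: planting_density = -6 gives yield = 43; planting_density = 10 gives yield = -21.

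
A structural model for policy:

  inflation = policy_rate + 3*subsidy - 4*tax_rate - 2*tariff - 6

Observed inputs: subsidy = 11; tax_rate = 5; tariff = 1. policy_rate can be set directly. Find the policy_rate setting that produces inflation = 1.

Substituting into the inflation equation gives inflation = policy_rate + 5.
Solve policy_rate + 5 = 1: policy_rate = (1 - 5) / 1 = -4.

policy_rate = -4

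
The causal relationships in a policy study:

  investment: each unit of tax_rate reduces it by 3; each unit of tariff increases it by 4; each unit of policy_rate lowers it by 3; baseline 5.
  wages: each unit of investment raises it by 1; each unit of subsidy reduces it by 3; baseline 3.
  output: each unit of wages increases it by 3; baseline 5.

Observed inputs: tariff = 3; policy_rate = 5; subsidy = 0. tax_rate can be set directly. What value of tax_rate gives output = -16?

tax_rate = 4

Substituting into the investment equation gives investment = -3*tax_rate + 2.
Substituting into the wages equation gives wages = -3*tax_rate + 5.
Substituting into the output equation gives output = -9*tax_rate + 20.
Solve -9*tax_rate + 20 = -16: tax_rate = (-16 - 20) / -9 = 4.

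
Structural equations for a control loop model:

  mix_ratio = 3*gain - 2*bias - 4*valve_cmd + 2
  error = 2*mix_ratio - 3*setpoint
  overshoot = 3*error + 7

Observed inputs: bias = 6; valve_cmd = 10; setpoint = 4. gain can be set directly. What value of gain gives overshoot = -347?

gain = -1

Substituting into the mix_ratio equation gives mix_ratio = 3*gain - 50.
So error = 6*gain - 112.
So overshoot = 18*gain - 329.
Solve 18*gain - 329 = -347: gain = (-347 + 329) / 18 = -1.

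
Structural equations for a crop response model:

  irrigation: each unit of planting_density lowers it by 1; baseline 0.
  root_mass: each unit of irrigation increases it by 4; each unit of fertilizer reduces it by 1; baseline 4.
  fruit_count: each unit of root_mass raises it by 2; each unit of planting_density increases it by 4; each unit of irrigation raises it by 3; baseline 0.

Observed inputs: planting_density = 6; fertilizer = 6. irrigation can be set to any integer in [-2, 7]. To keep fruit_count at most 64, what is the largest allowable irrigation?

irrigation = 4

Intervening on irrigation fixes its value directly, overriding its dependence on planting_density.
Substituting into the root_mass equation gives root_mass = 4*irrigation - 2.
Substituting into the fruit_count equation gives fruit_count = 11*irrigation + 20.
Require 11*irrigation + 20 ≤ 64, so irrigation ≤ 4.
The largest integer in [-2, 7] satisfying this is 4.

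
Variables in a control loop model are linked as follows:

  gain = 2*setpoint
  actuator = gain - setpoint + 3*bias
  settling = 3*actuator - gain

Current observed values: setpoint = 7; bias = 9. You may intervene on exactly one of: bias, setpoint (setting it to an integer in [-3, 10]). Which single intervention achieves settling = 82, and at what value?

set setpoint = 1

Intervening on bias: settling = 9*bias + 7. Reaching 82 requires bias = 25/3, not an integer.
Intervening on setpoint: with other inputs at their observed values, settling = setpoint + 81. Solving for 82 gives setpoint = 1, within [-3, 10].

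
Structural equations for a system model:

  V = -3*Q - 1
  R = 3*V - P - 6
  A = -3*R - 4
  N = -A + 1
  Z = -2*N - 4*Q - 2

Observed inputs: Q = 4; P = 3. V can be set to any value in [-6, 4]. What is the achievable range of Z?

-46 to 134

Intervening on V fixes its value directly, overriding its dependence on Q.
Substituting into the R equation gives R = 3*V - 9.
So A = -9*V + 23.
This gives N = 9*V - 22.
So Z = -18*V + 26.
Linear in V, so extremes are at the endpoints: V = -6 gives Z = 134; V = 4 gives Z = -46.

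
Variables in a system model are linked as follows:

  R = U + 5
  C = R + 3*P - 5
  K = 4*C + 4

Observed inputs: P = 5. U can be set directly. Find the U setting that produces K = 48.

Substituting into the C equation gives C = U + 15.
Substituting into the K equation gives K = 4*U + 64.
Solve 4*U + 64 = 48: U = (48 - 64) / 4 = -4.

U = -4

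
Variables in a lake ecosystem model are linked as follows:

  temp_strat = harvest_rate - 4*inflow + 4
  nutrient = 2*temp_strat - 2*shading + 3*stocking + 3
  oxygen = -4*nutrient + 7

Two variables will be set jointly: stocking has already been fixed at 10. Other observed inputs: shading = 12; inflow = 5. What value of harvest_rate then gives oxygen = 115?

With stocking held at 10:
Substituting into the temp_strat equation gives temp_strat = harvest_rate - 16.
Substituting into the nutrient equation gives nutrient = 2*harvest_rate - 23.
Substituting into the oxygen equation gives oxygen = -8*harvest_rate + 99.
Solve -8*harvest_rate + 99 = 115: harvest_rate = (115 - 99) / -8 = -2.

harvest_rate = -2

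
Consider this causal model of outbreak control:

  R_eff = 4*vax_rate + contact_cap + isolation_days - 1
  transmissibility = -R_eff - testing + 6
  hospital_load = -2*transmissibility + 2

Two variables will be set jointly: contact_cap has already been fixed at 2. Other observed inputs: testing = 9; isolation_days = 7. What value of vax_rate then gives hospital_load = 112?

With contact_cap held at 2:
Substituting into the R_eff equation gives R_eff = 4*vax_rate + 8.
Substituting into the transmissibility equation gives transmissibility = -4*vax_rate - 11.
Substituting into the hospital_load equation gives hospital_load = 8*vax_rate + 24.
Solve 8*vax_rate + 24 = 112: vax_rate = (112 - 24) / 8 = 11.

vax_rate = 11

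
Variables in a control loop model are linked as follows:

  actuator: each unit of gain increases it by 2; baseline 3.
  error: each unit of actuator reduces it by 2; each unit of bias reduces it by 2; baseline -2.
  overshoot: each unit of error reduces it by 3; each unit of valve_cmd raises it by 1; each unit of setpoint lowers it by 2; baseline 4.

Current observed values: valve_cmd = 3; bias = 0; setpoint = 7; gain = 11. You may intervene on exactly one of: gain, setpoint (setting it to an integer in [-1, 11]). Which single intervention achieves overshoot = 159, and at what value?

set setpoint = 2

Intervening on gain: overshoot = 12*gain + 17. Reaching 159 requires gain = 71/6, not an integer.
Intervening on setpoint: with other inputs at their observed values, overshoot = -2*setpoint + 163. Solving for 159 gives setpoint = 2, within [-1, 11].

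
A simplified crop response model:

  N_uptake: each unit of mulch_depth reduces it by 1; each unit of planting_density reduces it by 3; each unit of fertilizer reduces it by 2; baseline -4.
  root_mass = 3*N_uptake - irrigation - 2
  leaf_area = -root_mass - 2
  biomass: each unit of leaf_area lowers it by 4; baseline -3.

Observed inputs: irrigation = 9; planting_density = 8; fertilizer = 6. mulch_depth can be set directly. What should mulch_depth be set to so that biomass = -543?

Substituting into the N_uptake equation gives N_uptake = -mulch_depth - 40.
Substituting into the root_mass equation gives root_mass = -3*mulch_depth - 131.
So leaf_area = 3*mulch_depth + 129.
Substituting into the biomass equation gives biomass = -12*mulch_depth - 519.
Solve -12*mulch_depth - 519 = -543: mulch_depth = (-543 + 519) / -12 = 2.

mulch_depth = 2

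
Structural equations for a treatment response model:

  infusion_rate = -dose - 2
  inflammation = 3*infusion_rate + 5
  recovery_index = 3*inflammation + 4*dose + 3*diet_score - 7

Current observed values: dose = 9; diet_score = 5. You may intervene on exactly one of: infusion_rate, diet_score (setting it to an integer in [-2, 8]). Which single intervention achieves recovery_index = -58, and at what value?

set diet_score = -1

Intervening on infusion_rate: recovery_index = 9*infusion_rate + 59. Reaching -58 requires infusion_rate = -13, outside [-2, 8].
Intervening on diet_score: with other inputs at their observed values, recovery_index = 3*diet_score - 55. Solving for -58 gives diet_score = -1, within [-2, 8].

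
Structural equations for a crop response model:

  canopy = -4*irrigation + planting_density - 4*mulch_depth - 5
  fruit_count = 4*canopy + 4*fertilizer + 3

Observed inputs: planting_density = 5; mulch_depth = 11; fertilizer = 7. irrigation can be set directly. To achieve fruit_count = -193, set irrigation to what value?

Substituting into the canopy equation gives canopy = -4*irrigation - 44.
fruit_count becomes -16*irrigation - 145.
Solve -16*irrigation - 145 = -193: irrigation = (-193 + 145) / -16 = 3.

irrigation = 3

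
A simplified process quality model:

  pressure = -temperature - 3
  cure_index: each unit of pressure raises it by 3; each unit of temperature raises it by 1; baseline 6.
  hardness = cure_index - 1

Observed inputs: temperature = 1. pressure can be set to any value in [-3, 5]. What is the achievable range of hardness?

Intervening on pressure fixes its value directly, overriding its dependence on temperature.
Substituting into the cure_index equation gives cure_index = 3*pressure + 7.
Substituting into the hardness equation gives hardness = 3*pressure + 6.
Linear in pressure, so extremes are at the endpoints: pressure = -3 gives hardness = -3; pressure = 5 gives hardness = 21.

-3 to 21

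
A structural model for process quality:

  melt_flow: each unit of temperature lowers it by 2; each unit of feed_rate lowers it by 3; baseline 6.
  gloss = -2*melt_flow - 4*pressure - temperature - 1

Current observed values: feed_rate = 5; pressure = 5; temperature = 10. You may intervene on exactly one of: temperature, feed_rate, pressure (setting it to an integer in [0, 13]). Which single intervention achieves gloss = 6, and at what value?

Intervening on temperature: with other inputs at their observed values, gloss = 3*temperature - 3. Solving for 6 gives temperature = 3, within [0, 13].
Intervening on feed_rate: gloss = 6*feed_rate - 3. Reaching 6 requires feed_rate = 3/2, not an integer.
Intervening on pressure: gloss = -4*pressure + 47. Reaching 6 requires pressure = 41/4, not an integer.

set temperature = 3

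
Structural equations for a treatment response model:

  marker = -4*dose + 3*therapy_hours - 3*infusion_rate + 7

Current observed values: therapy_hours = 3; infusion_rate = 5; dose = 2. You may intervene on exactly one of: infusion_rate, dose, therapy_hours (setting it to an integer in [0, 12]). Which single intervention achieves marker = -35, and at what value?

Intervening on infusion_rate: marker = -3*infusion_rate + 8. Reaching -35 requires infusion_rate = 43/3, not an integer.
Intervening on dose: with other inputs at their observed values, marker = -4*dose + 1. Solving for -35 gives dose = 9, within [0, 12].
Intervening on therapy_hours: marker = 3*therapy_hours - 16. Reaching -35 requires therapy_hours = -19/3, not an integer.

set dose = 9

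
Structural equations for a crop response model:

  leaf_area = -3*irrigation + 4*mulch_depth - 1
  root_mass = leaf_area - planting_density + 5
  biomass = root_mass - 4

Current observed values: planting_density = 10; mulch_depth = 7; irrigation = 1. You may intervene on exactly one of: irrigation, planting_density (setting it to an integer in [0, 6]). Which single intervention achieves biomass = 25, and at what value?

set planting_density = 0

Intervening on irrigation: biomass = -3*irrigation + 18. Reaching 25 requires irrigation = -7/3, not an integer.
Intervening on planting_density: with other inputs at their observed values, biomass = -planting_density + 25. Solving for 25 gives planting_density = 0, within [0, 6].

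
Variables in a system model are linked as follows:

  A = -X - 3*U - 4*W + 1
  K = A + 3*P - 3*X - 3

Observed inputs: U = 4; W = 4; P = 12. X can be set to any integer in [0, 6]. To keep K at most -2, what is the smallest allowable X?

Substituting into the A equation gives A = -X - 27.
Substituting into the K equation gives K = -4*X + 6.
Require -4*X + 6 ≤ -2, so X ≥ 2.
The smallest integer in [0, 6] satisfying this is 2.

X = 2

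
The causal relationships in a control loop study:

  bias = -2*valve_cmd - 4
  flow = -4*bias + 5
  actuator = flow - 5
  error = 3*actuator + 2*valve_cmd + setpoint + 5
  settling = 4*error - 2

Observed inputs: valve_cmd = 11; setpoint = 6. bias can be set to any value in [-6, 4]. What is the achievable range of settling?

-62 to 418

Intervening on bias fixes its value directly, overriding its dependence on valve_cmd.
Substituting into the actuator equation gives actuator = -4*bias.
So error = -12*bias + 33.
settling becomes -48*bias + 130.
Linear in bias, so extremes are at the endpoints: bias = -6 gives settling = 418; bias = 4 gives settling = -62.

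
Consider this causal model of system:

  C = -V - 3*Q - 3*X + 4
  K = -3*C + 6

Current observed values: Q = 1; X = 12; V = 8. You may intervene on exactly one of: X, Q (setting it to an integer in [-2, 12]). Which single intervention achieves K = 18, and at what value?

set X = -1

Intervening on X: with other inputs at their observed values, K = 9*X + 27. Solving for 18 gives X = -1, within [-2, 12].
Intervening on Q: K = 9*Q + 126. Reaching 18 requires Q = -12, outside [-2, 12].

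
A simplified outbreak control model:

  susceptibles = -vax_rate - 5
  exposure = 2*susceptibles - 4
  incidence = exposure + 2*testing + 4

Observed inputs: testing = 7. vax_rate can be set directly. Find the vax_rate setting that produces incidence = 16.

Substituting into the exposure equation gives exposure = -2*vax_rate - 14.
So incidence = -2*vax_rate + 4.
Solve -2*vax_rate + 4 = 16: vax_rate = (16 - 4) / -2 = -6.

vax_rate = -6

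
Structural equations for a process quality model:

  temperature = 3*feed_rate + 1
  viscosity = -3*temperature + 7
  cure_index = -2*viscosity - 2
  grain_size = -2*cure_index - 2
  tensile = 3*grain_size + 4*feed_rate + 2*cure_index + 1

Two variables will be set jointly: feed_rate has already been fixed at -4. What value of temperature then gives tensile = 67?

With feed_rate held at -4:
Intervening on temperature fixes its value directly, overriding its dependence on feed_rate.
Substituting into the cure_index equation gives cure_index = 6*temperature - 16.
Substituting into the grain_size equation gives grain_size = -12*temperature + 30.
This gives tensile = -24*temperature + 43.
Solve -24*temperature + 43 = 67: temperature = (67 - 43) / -24 = -1.

temperature = -1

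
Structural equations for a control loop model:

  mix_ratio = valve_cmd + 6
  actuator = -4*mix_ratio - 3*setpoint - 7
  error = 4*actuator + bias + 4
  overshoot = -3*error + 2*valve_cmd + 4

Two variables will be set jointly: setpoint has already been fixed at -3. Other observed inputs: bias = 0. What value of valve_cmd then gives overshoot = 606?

valve_cmd = 7

With setpoint held at -3:
Substituting into the actuator equation gives actuator = -4*valve_cmd - 22.
error becomes -16*valve_cmd - 84.
Substituting into the overshoot equation gives overshoot = 50*valve_cmd + 256.
Solve 50*valve_cmd + 256 = 606: valve_cmd = (606 - 256) / 50 = 7.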